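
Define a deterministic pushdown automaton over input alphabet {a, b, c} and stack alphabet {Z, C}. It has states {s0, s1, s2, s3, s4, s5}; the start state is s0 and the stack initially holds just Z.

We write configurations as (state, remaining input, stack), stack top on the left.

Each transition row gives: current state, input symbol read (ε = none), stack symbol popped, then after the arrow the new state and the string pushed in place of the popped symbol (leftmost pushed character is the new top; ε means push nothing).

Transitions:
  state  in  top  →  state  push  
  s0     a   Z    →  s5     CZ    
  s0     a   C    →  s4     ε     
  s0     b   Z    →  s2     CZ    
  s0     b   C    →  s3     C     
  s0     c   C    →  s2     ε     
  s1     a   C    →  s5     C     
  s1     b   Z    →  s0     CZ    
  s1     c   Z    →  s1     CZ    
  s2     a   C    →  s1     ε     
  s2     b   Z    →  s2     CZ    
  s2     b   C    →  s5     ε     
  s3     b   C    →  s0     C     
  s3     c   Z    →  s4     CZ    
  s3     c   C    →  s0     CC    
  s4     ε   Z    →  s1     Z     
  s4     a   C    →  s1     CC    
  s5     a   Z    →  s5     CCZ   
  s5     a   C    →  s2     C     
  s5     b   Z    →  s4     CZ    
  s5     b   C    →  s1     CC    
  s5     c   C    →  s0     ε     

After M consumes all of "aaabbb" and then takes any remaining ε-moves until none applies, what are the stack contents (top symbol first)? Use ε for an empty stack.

(s0, aaabbb, Z)
  read a, top Z: go to s5, push CZ → (s5, aabbb, CZ)
  read a, top C: go to s2, push C → (s2, abbb, CZ)
  read a, top C: go to s1, push ε → (s1, bbb, Z)
  read b, top Z: go to s0, push CZ → (s0, bb, CZ)
  read b, top C: go to s3, push C → (s3, b, CZ)
  read b, top C: go to s0, push C → (s0, ε, CZ)
All input consumed in state s0 with stack CZ.

CZ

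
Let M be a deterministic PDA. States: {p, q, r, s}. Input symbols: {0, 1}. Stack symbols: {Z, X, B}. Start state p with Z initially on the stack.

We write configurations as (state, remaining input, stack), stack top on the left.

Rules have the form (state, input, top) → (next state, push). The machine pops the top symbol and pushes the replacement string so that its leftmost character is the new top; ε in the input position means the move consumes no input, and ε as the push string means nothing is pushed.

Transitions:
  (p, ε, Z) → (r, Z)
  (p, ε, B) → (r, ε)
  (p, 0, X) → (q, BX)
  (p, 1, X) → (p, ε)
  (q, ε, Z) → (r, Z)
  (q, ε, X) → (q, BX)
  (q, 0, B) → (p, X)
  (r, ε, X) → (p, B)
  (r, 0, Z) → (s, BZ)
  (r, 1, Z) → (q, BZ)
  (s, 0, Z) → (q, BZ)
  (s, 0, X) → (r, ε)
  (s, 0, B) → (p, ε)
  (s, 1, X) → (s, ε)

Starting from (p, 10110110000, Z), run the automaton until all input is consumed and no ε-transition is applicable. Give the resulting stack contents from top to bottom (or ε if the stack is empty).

BXXZ

(p, 10110110000, Z)
  ε-move, top Z: go to r, push Z → (r, 10110110000, Z)
  read 1, top Z: go to q, push BZ → (q, 0110110000, BZ)
  read 0, top B: go to p, push X → (p, 110110000, XZ)
  read 1, top X: go to p, push ε → (p, 10110000, Z)
  ε-move, top Z: go to r, push Z → (r, 10110000, Z)
  read 1, top Z: go to q, push BZ → (q, 0110000, BZ)
  read 0, top B: go to p, push X → (p, 110000, XZ)
  read 1, top X: go to p, push ε → (p, 10000, Z)
  ε-move, top Z: go to r, push Z → (r, 10000, Z)
  read 1, top Z: go to q, push BZ → (q, 0000, BZ)
  read 0, top B: go to p, push X → (p, 000, XZ)
  read 0, top X: go to q, push BX → (q, 00, BXZ)
  read 0, top B: go to p, push X → (p, 0, XXZ)
  read 0, top X: go to q, push BX → (q, ε, BXXZ)
All input consumed in state q with stack BXXZ.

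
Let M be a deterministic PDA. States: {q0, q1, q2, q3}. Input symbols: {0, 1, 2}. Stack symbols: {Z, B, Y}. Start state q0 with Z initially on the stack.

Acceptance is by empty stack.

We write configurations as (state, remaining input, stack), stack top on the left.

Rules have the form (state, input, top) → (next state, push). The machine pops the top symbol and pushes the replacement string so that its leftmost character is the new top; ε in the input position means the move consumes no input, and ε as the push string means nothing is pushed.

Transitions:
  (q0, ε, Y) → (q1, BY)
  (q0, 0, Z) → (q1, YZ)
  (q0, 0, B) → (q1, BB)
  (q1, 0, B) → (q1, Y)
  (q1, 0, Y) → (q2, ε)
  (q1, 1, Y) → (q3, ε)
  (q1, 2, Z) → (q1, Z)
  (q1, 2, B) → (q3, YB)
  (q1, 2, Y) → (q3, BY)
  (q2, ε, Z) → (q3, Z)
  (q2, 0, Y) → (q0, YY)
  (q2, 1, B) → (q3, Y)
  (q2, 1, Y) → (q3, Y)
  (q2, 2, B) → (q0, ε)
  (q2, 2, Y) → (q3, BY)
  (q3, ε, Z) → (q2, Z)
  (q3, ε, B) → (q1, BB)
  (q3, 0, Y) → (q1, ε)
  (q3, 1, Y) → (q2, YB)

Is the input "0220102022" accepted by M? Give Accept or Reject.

(q0, 0220102022, Z)
  read 0, top Z: go to q1, push YZ → (q1, 220102022, YZ)
  read 2, top Y: go to q3, push BY → (q3, 20102022, BYZ)
  ε-move, top B: go to q1, push BB → (q1, 20102022, BBYZ)
  read 2, top B: go to q3, push YB → (q3, 0102022, YBBYZ)
  read 0, top Y: go to q1, push ε → (q1, 102022, BBYZ)
No transition applies at (q1, 102022, BBYZ); input not fully consumed.

Reject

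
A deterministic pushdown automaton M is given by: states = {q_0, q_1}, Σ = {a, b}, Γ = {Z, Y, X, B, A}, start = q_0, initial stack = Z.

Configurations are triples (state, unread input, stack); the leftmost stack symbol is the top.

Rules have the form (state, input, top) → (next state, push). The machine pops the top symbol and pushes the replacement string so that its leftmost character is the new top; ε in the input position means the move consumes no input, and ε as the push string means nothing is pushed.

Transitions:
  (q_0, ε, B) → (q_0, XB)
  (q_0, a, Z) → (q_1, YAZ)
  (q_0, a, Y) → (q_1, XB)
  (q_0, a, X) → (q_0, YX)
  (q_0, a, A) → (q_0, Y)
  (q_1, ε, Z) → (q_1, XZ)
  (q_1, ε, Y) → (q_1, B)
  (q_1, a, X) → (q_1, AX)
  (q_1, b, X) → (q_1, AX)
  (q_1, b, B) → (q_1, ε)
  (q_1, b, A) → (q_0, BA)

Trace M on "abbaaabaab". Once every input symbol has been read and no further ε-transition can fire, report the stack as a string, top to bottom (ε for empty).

AXBXBAXBXBAZ

(q_0, abbaaabaab, Z) ⊢ (q_1, bbaaabaab, YAZ) ⊢ (q_1, bbaaabaab, BAZ) ⊢ (q_1, baaabaab, AZ) ⊢ (q_0, aaabaab, BAZ) ⊢ (q_0, aaabaab, XBAZ) ⊢ (q_0, aabaab, YXBAZ) ⊢ (q_1, abaab, XBXBAZ) ⊢ (q_1, baab, AXBXBAZ) ⊢ (q_0, aab, BAXBXBAZ) ⊢ (q_0, aab, XBAXBXBAZ) ⊢ (q_0, ab, YXBAXBXBAZ) ⊢ (q_1, b, XBXBAXBXBAZ) ⊢ (q_1, ε, AXBXBAXBXBAZ)
All input consumed in state q_1 with stack AXBXBAXBXBAZ.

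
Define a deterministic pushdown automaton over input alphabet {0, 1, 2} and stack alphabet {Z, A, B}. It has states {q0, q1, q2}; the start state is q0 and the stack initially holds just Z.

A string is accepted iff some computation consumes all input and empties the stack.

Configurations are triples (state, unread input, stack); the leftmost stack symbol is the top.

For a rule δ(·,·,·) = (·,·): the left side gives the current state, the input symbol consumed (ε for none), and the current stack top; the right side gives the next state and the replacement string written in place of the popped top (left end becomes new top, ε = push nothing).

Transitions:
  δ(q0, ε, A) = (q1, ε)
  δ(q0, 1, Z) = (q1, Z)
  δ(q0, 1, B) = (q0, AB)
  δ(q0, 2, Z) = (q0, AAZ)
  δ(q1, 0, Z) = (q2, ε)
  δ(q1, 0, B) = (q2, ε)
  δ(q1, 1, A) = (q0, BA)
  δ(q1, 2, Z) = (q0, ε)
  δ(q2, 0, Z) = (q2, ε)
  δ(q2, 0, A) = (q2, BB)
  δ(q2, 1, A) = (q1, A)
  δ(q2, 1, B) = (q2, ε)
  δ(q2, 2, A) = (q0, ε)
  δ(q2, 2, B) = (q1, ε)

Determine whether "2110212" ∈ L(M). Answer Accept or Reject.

(q0, 2110212, Z) ⊢ (q0, 110212, AAZ) ⊢ (q1, 110212, AZ) ⊢ (q0, 10212, BAZ) ⊢ (q0, 0212, ABAZ) ⊢ (q1, 0212, BAZ) ⊢ (q2, 212, AZ) ⊢ (q0, 12, Z) ⊢ (q1, 2, Z) ⊢ (q0, ε, ε)
All input consumed and the stack is empty.

Accept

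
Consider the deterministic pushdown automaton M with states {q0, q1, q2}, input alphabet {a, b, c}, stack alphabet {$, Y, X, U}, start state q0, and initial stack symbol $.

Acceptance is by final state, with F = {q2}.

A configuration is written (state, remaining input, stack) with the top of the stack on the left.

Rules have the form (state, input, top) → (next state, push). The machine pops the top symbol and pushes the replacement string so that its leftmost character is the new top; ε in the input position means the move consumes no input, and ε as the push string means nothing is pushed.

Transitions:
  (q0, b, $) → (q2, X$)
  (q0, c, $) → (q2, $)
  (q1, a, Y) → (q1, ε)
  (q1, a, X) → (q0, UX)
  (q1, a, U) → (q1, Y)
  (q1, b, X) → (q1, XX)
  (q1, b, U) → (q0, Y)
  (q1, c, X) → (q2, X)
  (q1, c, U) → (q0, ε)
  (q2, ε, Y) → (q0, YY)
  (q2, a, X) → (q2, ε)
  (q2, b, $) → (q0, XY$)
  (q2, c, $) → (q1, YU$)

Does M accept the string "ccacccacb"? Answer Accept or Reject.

Accept

(q0, ccacccacb, $)
  read c, top $: go to q2, push $ → (q2, cacccacb, $)
  read c, top $: go to q1, push YU$ → (q1, acccacb, YU$)
  read a, top Y: go to q1, push ε → (q1, cccacb, U$)
  read c, top U: go to q0, push ε → (q0, ccacb, $)
  read c, top $: go to q2, push $ → (q2, cacb, $)
  read c, top $: go to q1, push YU$ → (q1, acb, YU$)
  read a, top Y: go to q1, push ε → (q1, cb, U$)
  read c, top U: go to q0, push ε → (q0, b, $)
  read b, top $: go to q2, push X$ → (q2, ε, X$)
All input consumed; state q2 ∈ F.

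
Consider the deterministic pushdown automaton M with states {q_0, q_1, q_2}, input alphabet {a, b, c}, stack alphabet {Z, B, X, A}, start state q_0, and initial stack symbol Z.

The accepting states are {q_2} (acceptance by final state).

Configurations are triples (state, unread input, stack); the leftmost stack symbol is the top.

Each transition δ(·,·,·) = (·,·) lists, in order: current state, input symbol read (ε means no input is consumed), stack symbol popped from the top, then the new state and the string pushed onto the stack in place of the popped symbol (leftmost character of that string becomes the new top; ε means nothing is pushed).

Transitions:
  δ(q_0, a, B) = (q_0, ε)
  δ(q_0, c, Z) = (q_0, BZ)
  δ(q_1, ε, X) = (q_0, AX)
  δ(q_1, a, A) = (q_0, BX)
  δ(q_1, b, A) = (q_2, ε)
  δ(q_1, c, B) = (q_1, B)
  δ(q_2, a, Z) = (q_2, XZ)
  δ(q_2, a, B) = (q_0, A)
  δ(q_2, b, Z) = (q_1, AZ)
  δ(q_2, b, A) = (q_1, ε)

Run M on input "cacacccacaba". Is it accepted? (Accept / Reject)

(q_0, cacacccacaba, Z)
  read c, top Z: go to q_0, push BZ → (q_0, acacccacaba, BZ)
  read a, top B: go to q_0, push ε → (q_0, cacccacaba, Z)
  read c, top Z: go to q_0, push BZ → (q_0, acccacaba, BZ)
  read a, top B: go to q_0, push ε → (q_0, cccacaba, Z)
  read c, top Z: go to q_0, push BZ → (q_0, ccacaba, BZ)
No transition applies at (q_0, ccacaba, BZ); input not fully consumed.

Reject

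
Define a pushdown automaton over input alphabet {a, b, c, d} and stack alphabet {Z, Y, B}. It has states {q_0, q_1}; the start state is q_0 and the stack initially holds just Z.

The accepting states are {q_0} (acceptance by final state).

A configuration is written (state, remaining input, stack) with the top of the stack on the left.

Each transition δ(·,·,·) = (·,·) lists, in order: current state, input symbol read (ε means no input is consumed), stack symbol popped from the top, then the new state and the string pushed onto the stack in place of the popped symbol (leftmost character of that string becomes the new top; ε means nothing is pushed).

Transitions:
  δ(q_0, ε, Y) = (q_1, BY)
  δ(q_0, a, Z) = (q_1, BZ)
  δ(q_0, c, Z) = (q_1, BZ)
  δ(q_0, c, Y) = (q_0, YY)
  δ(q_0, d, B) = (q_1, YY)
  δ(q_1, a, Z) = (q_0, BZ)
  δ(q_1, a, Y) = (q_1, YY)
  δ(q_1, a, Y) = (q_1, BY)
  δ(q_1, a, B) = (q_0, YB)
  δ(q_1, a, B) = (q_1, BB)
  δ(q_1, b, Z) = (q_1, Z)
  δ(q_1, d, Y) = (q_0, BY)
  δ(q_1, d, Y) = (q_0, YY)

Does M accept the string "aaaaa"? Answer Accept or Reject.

Accept

One accepting computation: (q_0, aaaaa, Z) ⊢ (q_1, aaaa, BZ) ⊢ (q_1, aaa, BBZ) ⊢ (q_1, aa, BBBZ) ⊢ (q_1, a, BBBBZ) ⊢ (q_0, ε, YBBBBZ)
All input consumed and state q_0 ∈ F.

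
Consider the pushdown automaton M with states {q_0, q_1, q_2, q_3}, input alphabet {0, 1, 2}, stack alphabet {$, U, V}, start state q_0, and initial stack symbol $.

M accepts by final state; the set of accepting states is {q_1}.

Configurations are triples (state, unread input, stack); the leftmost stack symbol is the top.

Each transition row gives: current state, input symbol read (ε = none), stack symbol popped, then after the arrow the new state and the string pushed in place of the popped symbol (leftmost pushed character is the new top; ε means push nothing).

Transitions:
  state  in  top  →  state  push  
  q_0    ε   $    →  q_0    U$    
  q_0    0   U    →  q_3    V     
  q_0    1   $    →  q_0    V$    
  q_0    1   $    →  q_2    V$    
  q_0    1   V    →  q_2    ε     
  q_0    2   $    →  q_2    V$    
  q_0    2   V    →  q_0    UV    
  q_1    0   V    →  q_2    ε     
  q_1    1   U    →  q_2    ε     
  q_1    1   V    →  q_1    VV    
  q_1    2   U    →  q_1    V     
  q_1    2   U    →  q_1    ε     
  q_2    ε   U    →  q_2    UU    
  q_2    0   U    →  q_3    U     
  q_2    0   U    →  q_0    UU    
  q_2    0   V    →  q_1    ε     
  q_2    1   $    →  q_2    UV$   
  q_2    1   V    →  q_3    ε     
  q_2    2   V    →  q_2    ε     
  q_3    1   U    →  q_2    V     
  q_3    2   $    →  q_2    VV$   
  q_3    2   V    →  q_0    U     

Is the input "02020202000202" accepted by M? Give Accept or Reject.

Reject

No computation consumes all input and reaches a final state.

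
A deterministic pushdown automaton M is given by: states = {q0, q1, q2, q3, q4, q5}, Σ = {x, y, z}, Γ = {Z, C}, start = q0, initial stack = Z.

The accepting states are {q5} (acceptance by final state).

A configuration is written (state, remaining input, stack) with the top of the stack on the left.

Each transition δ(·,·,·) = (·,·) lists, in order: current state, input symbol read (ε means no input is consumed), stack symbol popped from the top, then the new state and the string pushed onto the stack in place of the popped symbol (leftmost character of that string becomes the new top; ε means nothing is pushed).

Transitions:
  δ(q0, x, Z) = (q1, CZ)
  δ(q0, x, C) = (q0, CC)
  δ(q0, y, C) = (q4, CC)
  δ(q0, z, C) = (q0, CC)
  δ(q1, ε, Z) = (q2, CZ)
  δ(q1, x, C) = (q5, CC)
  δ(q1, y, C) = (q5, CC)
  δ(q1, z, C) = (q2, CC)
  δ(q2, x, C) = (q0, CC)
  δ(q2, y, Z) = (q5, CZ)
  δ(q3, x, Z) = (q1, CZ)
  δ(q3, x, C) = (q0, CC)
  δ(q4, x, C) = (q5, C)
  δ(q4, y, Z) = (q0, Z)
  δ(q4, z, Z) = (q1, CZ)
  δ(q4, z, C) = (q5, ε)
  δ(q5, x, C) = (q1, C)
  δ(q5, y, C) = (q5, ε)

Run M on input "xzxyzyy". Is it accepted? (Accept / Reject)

Accept

(q0, xzxyzyy, Z)
  read x, top Z: go to q1, push CZ → (q1, zxyzyy, CZ)
  read z, top C: go to q2, push CC → (q2, xyzyy, CCZ)
  read x, top C: go to q0, push CC → (q0, yzyy, CCCZ)
  read y, top C: go to q4, push CC → (q4, zyy, CCCCZ)
  read z, top C: go to q5, push ε → (q5, yy, CCCZ)
  read y, top C: go to q5, push ε → (q5, y, CCZ)
  read y, top C: go to q5, push ε → (q5, ε, CZ)
All input consumed; state q5 ∈ F.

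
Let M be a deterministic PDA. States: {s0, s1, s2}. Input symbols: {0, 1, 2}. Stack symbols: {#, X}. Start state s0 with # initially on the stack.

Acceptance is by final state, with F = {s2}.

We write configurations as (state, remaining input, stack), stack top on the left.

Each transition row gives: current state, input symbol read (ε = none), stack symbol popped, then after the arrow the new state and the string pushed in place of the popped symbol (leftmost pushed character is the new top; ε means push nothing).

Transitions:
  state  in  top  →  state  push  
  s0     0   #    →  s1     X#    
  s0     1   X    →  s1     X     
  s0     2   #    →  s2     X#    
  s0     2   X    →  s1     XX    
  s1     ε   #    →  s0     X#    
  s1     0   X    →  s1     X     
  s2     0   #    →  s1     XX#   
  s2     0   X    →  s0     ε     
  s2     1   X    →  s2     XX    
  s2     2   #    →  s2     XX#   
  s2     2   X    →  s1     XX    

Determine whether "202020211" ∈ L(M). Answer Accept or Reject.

Accept

(s0, 202020211, #) ⊢ (s2, 02020211, X#) ⊢ (s0, 2020211, #) ⊢ (s2, 020211, X#) ⊢ (s0, 20211, #) ⊢ (s2, 0211, X#) ⊢ (s0, 211, #) ⊢ (s2, 11, X#) ⊢ (s2, 1, XX#) ⊢ (s2, ε, XXX#)
All input consumed; state s2 ∈ F.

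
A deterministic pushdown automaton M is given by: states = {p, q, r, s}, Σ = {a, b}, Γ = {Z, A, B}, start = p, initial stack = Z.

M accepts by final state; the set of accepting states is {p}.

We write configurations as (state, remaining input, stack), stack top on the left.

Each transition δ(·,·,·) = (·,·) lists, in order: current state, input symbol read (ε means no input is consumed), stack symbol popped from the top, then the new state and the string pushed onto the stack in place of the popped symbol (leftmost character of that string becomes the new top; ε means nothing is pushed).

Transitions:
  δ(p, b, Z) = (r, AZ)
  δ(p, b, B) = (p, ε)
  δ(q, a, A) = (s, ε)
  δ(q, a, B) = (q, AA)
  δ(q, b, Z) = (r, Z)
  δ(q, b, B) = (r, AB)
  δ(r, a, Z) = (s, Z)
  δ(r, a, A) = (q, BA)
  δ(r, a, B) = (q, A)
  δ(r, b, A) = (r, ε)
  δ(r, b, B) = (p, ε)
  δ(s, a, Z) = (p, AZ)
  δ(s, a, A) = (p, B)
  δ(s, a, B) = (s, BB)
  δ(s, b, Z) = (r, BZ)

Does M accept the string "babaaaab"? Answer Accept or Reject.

Accept

(p, babaaaab, Z) ⊢ (r, abaaaab, AZ) ⊢ (q, baaaab, BAZ) ⊢ (r, aaaab, ABAZ) ⊢ (q, aaab, BABAZ) ⊢ (q, aab, AAABAZ) ⊢ (s, ab, AABAZ) ⊢ (p, b, BABAZ) ⊢ (p, ε, ABAZ)
All input consumed; state p ∈ F.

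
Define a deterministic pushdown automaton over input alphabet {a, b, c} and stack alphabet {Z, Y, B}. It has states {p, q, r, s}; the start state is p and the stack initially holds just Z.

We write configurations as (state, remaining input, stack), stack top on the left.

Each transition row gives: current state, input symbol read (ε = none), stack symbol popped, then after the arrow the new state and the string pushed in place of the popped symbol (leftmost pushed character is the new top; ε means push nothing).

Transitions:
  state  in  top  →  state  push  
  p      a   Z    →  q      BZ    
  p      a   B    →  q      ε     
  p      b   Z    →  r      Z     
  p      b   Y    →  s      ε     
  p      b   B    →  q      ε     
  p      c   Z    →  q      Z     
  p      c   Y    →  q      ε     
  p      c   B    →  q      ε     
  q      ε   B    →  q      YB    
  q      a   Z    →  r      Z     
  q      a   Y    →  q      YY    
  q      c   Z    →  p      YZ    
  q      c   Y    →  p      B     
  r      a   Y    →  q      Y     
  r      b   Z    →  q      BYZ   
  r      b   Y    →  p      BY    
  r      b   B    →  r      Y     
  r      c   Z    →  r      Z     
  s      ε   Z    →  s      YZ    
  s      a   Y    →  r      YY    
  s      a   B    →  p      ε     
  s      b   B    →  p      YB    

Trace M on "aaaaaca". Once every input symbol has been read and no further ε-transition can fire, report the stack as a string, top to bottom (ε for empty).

(p, aaaaaca, Z)
  read a, top Z: go to q, push BZ → (q, aaaaca, BZ)
  ε-move, top B: go to q, push YB → (q, aaaaca, YBZ)
  read a, top Y: go to q, push YY → (q, aaaca, YYBZ)
  read a, top Y: go to q, push YY → (q, aaca, YYYBZ)
  read a, top Y: go to q, push YY → (q, aca, YYYYBZ)
  read a, top Y: go to q, push YY → (q, ca, YYYYYBZ)
  read c, top Y: go to p, push B → (p, a, BYYYYBZ)
  read a, top B: go to q, push ε → (q, ε, YYYYBZ)
All input consumed in state q with stack YYYYBZ.

YYYYBZ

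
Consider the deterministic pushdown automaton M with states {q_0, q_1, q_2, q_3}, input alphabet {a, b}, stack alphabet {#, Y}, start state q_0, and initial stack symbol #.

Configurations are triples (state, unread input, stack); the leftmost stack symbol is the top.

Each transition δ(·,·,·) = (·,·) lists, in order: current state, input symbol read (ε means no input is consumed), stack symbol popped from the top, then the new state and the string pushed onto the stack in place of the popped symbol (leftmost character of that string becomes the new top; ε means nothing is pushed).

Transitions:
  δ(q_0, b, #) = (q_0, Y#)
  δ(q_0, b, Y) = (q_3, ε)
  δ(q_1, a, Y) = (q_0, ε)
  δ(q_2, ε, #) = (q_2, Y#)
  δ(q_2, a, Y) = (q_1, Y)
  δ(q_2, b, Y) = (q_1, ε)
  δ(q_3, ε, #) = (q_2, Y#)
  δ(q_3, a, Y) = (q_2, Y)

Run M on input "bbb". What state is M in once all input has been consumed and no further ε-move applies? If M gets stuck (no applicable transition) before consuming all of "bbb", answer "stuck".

(q_0, bbb, #) ⊢ (q_0, bb, Y#) ⊢ (q_3, b, #) ⊢ (q_2, b, Y#) ⊢ (q_1, ε, #)
All input consumed; M is in state q_1.

q_1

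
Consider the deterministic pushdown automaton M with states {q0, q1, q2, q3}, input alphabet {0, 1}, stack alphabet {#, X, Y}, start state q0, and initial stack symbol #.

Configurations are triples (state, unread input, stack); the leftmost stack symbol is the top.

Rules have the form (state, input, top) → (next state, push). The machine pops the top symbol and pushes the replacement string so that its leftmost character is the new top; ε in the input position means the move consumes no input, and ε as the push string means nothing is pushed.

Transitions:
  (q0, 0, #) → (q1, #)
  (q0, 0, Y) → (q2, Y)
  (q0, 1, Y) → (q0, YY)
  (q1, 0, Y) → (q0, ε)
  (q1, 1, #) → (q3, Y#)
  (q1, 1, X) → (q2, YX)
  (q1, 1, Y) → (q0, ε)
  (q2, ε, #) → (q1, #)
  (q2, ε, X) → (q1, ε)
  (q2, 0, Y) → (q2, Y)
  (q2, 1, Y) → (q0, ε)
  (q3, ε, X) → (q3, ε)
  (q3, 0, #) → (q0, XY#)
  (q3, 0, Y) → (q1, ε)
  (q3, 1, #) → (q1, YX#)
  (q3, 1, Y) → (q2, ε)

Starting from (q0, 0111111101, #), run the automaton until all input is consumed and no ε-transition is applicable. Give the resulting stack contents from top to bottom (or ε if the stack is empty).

(q0, 0111111101, #)
  read 0, top #: go to q1, push # → (q1, 111111101, #)
  read 1, top #: go to q3, push Y# → (q3, 11111101, Y#)
  read 1, top Y: go to q2, push ε → (q2, 1111101, #)
  ε-move, top #: go to q1, push # → (q1, 1111101, #)
  read 1, top #: go to q3, push Y# → (q3, 111101, Y#)
  read 1, top Y: go to q2, push ε → (q2, 11101, #)
  ε-move, top #: go to q1, push # → (q1, 11101, #)
  read 1, top #: go to q3, push Y# → (q3, 1101, Y#)
  read 1, top Y: go to q2, push ε → (q2, 101, #)
  ε-move, top #: go to q1, push # → (q1, 101, #)
  read 1, top #: go to q3, push Y# → (q3, 01, Y#)
  read 0, top Y: go to q1, push ε → (q1, 1, #)
  read 1, top #: go to q3, push Y# → (q3, ε, Y#)
All input consumed in state q3 with stack Y#.

Y#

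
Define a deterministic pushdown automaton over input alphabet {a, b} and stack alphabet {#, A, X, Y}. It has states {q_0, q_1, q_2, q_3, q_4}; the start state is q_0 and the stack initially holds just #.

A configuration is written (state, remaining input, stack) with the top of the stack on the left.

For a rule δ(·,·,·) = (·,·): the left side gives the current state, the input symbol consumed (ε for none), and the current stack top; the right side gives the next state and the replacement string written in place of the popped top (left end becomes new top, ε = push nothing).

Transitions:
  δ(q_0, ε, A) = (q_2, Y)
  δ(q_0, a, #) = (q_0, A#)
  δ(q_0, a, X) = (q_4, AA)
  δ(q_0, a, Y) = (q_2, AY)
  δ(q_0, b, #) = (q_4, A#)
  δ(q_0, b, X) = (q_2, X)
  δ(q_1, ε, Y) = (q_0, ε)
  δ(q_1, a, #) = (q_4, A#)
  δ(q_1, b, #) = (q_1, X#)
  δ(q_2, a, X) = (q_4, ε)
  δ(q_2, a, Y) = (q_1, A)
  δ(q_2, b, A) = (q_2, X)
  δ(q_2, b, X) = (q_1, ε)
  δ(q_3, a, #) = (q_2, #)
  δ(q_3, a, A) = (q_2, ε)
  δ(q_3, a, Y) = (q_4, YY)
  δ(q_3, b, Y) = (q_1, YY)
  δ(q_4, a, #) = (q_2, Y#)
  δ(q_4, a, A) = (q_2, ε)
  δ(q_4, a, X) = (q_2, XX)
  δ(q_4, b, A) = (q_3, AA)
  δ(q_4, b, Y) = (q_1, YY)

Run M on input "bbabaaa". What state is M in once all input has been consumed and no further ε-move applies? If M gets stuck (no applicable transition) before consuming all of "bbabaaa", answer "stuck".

q_1

(q_0, bbabaaa, #) ⊢ (q_4, babaaa, A#) ⊢ (q_3, abaaa, AA#) ⊢ (q_2, baaa, A#) ⊢ (q_2, aaa, X#) ⊢ (q_4, aa, #) ⊢ (q_2, a, Y#) ⊢ (q_1, ε, A#)
All input consumed; M is in state q_1.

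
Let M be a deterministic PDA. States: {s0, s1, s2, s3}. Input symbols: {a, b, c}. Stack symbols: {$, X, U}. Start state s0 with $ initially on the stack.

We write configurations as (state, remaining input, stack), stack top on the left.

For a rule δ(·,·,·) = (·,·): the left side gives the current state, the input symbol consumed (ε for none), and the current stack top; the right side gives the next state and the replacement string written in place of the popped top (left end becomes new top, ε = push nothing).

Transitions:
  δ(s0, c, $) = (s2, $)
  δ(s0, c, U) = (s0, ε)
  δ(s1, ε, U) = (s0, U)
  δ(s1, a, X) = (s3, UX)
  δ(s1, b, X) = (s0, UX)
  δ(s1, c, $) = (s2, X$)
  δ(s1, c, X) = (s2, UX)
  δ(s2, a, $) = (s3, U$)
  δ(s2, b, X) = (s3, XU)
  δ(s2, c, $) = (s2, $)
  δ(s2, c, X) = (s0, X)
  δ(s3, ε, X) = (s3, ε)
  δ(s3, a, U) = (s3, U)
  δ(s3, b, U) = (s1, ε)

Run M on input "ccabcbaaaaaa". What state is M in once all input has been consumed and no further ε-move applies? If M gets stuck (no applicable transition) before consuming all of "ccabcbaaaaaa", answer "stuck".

s3

(s0, ccabcbaaaaaa, $)
  read c, top $: go to s2, push $ → (s2, cabcbaaaaaa, $)
  read c, top $: go to s2, push $ → (s2, abcbaaaaaa, $)
  read a, top $: go to s3, push U$ → (s3, bcbaaaaaa, U$)
  read b, top U: go to s1, push ε → (s1, cbaaaaaa, $)
  read c, top $: go to s2, push X$ → (s2, baaaaaa, X$)
  read b, top X: go to s3, push XU → (s3, aaaaaa, XU$)
  ε-move, top X: go to s3, push ε → (s3, aaaaaa, U$)
  read a, top U: go to s3, push U → (s3, aaaaa, U$)
  read a, top U: go to s3, push U → (s3, aaaa, U$)
  read a, top U: go to s3, push U → (s3, aaa, U$)
  read a, top U: go to s3, push U → (s3, aa, U$)
  read a, top U: go to s3, push U → (s3, a, U$)
  read a, top U: go to s3, push U → (s3, ε, U$)
All input consumed; M is in state s3.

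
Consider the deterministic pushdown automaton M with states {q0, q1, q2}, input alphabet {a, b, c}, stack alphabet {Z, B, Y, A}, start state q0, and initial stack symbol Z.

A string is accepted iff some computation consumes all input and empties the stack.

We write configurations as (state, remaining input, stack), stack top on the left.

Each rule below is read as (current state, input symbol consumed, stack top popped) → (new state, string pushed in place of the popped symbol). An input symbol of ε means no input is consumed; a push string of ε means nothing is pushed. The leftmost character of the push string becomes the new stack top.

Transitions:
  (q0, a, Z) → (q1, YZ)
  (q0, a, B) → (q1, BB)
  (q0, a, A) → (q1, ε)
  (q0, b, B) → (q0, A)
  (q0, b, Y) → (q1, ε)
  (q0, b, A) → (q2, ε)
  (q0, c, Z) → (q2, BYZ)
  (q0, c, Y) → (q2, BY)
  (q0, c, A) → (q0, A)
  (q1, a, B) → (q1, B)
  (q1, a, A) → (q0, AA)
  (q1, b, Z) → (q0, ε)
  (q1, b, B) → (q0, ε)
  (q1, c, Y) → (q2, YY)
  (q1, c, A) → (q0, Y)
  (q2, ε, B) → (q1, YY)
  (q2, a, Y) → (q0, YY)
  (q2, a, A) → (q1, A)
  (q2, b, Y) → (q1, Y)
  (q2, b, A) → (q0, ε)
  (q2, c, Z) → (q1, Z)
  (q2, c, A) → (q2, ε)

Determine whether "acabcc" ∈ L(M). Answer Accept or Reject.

(q0, acabcc, Z) ⊢ (q1, cabcc, YZ) ⊢ (q2, abcc, YYZ) ⊢ (q0, bcc, YYYZ) ⊢ (q1, cc, YYZ) ⊢ (q2, c, YYYZ)
No transition applies at (q2, c, YYYZ); input not fully consumed.

Reject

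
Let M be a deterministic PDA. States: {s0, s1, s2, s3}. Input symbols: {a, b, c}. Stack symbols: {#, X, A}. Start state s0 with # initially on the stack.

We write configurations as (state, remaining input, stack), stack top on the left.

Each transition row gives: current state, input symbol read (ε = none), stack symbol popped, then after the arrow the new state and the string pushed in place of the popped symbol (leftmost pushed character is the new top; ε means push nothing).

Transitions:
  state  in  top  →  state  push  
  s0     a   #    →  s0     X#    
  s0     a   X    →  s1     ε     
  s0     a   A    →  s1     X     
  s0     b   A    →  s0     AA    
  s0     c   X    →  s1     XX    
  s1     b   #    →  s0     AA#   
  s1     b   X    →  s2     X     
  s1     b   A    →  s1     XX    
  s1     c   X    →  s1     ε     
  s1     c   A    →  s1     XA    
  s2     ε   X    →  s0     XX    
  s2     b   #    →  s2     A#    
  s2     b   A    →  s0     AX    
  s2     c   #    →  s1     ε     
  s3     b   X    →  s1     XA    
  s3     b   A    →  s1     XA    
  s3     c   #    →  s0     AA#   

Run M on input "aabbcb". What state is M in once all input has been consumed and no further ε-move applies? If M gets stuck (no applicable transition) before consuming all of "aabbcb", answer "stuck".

(s0, aabbcb, #)
  read a, top #: go to s0, push X# → (s0, abbcb, X#)
  read a, top X: go to s1, push ε → (s1, bbcb, #)
  read b, top #: go to s0, push AA# → (s0, bcb, AA#)
  read b, top A: go to s0, push AA → (s0, cb, AAA#)
No transition for (s0, c, top A); M blocks with input cb remaining.

stuck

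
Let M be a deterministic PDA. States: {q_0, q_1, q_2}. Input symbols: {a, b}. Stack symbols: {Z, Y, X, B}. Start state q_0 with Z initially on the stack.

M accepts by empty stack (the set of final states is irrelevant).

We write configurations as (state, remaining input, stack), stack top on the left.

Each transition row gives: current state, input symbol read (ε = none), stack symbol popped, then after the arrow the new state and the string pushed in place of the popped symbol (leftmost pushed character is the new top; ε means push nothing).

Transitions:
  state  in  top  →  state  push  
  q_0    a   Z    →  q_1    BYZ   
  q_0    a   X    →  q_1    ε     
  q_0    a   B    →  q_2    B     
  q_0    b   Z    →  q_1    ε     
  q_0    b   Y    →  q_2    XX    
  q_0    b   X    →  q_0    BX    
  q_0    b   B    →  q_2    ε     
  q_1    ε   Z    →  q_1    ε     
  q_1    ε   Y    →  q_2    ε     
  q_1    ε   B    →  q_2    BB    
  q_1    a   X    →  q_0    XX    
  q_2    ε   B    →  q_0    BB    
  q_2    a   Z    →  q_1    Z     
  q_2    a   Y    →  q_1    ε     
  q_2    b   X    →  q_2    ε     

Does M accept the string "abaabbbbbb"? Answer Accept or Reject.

Reject

(q_0, abaabbbbbb, Z)
  read a, top Z: go to q_1, push BYZ → (q_1, baabbbbbb, BYZ)
  ε-move, top B: go to q_2, push BB → (q_2, baabbbbbb, BBYZ)
  ε-move, top B: go to q_0, push BB → (q_0, baabbbbbb, BBBYZ)
  read b, top B: go to q_2, push ε → (q_2, aabbbbbb, BBYZ)
  ε-move, top B: go to q_0, push BB → (q_0, aabbbbbb, BBBYZ)
  read a, top B: go to q_2, push B → (q_2, abbbbbb, BBBYZ)
  ε-move, top B: go to q_0, push BB → (q_0, abbbbbb, BBBBYZ)
  read a, top B: go to q_2, push B → (q_2, bbbbbb, BBBBYZ)
  ε-move, top B: go to q_0, push BB → (q_0, bbbbbb, BBBBBYZ)
  read b, top B: go to q_2, push ε → (q_2, bbbbb, BBBBYZ)
  ε-move, top B: go to q_0, push BB → (q_0, bbbbb, BBBBBYZ)
  read b, top B: go to q_2, push ε → (q_2, bbbb, BBBBYZ)
  ε-move, top B: go to q_0, push BB → (q_0, bbbb, BBBBBYZ)
  read b, top B: go to q_2, push ε → (q_2, bbb, BBBBYZ)
  ε-move, top B: go to q_0, push BB → (q_0, bbb, BBBBBYZ)
  read b, top B: go to q_2, push ε → (q_2, bb, BBBBYZ)
  ε-move, top B: go to q_0, push BB → (q_0, bb, BBBBBYZ)
  read b, top B: go to q_2, push ε → (q_2, b, BBBBYZ)
  ε-move, top B: go to q_0, push BB → (q_0, b, BBBBBYZ)
  read b, top B: go to q_2, push ε → (q_2, ε, BBBBYZ)
  ε-move, top B: go to q_0, push BB → (q_0, ε, BBBBBYZ)
All input consumed; stack is BBBBBYZ, not empty, and no further ε-move applies.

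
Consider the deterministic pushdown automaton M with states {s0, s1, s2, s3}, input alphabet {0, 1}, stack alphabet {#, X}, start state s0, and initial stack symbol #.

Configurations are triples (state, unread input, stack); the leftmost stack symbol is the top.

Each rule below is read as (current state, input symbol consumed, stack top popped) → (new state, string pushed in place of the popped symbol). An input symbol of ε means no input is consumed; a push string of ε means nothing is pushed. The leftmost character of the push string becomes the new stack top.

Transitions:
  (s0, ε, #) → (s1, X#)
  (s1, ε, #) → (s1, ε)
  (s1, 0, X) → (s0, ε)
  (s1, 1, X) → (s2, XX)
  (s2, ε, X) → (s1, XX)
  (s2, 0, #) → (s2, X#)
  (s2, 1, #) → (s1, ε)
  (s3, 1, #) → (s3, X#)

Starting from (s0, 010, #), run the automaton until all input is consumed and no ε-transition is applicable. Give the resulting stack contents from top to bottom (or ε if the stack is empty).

XX#

(s0, 010, #)
  ε-move, top #: go to s1, push X# → (s1, 010, X#)
  read 0, top X: go to s0, push ε → (s0, 10, #)
  ε-move, top #: go to s1, push X# → (s1, 10, X#)
  read 1, top X: go to s2, push XX → (s2, 0, XX#)
  ε-move, top X: go to s1, push XX → (s1, 0, XXX#)
  read 0, top X: go to s0, push ε → (s0, ε, XX#)
All input consumed in state s0 with stack XX#.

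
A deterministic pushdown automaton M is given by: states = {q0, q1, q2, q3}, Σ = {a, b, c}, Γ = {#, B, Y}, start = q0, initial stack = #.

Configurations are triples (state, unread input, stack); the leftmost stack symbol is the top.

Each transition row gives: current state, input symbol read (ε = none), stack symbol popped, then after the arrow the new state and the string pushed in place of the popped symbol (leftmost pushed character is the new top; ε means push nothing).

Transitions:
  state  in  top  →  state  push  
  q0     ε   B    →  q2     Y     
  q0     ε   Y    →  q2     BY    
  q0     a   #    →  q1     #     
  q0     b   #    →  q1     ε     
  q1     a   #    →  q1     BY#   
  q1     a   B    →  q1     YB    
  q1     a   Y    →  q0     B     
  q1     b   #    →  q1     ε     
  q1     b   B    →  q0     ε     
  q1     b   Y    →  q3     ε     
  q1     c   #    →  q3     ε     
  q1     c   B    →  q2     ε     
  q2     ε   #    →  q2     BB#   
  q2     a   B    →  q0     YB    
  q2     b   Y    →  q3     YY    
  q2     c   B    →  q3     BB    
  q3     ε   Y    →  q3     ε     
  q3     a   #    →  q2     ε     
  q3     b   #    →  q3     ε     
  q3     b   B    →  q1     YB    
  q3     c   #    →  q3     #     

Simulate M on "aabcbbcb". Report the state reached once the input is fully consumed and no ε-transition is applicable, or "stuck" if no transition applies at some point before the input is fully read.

(q0, aabcbbcb, #)
  read a, top #: go to q1, push # → (q1, abcbbcb, #)
  read a, top #: go to q1, push BY# → (q1, bcbbcb, BY#)
  read b, top B: go to q0, push ε → (q0, cbbcb, Y#)
  ε-move, top Y: go to q2, push BY → (q2, cbbcb, BY#)
  read c, top B: go to q3, push BB → (q3, bbcb, BBY#)
  read b, top B: go to q1, push YB → (q1, bcb, YBBY#)
  read b, top Y: go to q3, push ε → (q3, cb, BBY#)
No transition for (q3, c, top B); M blocks with input cb remaining.

stuck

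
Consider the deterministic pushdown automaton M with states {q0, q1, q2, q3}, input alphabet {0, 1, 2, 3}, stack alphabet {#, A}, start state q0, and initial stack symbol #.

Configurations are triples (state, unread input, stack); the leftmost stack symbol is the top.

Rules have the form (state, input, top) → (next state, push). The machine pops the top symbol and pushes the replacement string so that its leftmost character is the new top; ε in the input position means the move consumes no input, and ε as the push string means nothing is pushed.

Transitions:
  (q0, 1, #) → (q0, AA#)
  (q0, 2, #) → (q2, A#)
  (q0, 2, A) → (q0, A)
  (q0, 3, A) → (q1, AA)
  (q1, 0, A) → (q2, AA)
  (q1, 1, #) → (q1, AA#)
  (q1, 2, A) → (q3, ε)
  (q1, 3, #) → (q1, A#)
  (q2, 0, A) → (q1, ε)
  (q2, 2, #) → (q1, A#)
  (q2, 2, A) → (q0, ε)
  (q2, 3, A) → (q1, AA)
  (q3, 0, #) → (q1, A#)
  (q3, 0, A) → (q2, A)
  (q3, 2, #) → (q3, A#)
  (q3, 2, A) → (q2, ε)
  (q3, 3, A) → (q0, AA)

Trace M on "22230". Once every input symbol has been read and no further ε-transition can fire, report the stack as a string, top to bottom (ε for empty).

AAA#

(q0, 22230, #)
  read 2, top #: go to q2, push A# → (q2, 2230, A#)
  read 2, top A: go to q0, push ε → (q0, 230, #)
  read 2, top #: go to q2, push A# → (q2, 30, A#)
  read 3, top A: go to q1, push AA → (q1, 0, AA#)
  read 0, top A: go to q2, push AA → (q2, ε, AAA#)
All input consumed in state q2 with stack AAA#.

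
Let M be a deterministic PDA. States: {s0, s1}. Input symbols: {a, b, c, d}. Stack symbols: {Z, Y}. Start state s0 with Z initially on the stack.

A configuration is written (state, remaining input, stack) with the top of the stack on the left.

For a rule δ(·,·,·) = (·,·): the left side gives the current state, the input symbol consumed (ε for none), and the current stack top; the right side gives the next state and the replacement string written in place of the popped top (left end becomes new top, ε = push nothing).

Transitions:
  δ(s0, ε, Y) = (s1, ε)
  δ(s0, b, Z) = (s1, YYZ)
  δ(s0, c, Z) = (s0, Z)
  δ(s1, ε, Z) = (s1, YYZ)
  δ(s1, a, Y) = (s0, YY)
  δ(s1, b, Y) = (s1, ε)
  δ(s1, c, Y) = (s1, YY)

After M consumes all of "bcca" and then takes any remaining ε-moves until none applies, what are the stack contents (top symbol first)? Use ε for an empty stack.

YYYYZ

(s0, bcca, Z) ⊢ (s1, cca, YYZ) ⊢ (s1, ca, YYYZ) ⊢ (s1, a, YYYYZ) ⊢ (s0, ε, YYYYYZ) ⊢ (s1, ε, YYYYZ)
All input consumed in state s1 with stack YYYYZ.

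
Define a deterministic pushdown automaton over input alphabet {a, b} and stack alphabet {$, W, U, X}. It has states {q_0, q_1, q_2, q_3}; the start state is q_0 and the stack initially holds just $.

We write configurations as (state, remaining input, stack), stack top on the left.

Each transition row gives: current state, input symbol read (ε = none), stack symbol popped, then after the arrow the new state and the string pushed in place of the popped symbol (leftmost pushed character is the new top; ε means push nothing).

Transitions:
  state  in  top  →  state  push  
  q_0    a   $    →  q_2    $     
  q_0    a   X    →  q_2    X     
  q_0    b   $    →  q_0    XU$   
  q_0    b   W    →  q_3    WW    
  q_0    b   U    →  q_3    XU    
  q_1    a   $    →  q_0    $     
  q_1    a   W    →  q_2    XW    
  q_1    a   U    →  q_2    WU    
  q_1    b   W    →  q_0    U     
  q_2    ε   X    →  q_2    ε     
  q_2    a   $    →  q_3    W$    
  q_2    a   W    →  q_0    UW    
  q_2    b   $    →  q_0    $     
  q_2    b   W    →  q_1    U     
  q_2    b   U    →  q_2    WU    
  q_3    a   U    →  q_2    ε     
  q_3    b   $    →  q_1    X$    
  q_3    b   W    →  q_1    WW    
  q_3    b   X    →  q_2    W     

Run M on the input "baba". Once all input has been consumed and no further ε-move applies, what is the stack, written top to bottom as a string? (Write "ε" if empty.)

(q_0, baba, $)
  read b, top $: go to q_0, push XU$ → (q_0, aba, XU$)
  read a, top X: go to q_2, push X → (q_2, ba, XU$)
  ε-move, top X: go to q_2, push ε → (q_2, ba, U$)
  read b, top U: go to q_2, push WU → (q_2, a, WU$)
  read a, top W: go to q_0, push UW → (q_0, ε, UWU$)
All input consumed in state q_0 with stack UWU$.

UWU$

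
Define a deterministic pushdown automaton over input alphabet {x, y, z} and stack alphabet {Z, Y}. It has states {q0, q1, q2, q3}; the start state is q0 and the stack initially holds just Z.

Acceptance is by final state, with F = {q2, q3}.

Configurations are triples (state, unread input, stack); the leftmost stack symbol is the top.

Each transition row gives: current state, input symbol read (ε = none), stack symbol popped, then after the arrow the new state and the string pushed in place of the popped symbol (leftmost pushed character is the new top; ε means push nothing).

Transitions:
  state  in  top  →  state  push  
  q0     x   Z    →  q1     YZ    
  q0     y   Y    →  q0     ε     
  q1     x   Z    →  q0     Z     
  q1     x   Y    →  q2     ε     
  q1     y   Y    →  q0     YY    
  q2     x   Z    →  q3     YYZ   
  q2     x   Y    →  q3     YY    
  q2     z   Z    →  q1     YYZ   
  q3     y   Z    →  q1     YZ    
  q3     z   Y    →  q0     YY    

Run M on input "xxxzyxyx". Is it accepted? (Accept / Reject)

(q0, xxxzyxyx, Z) ⊢ (q1, xxzyxyx, YZ) ⊢ (q2, xzyxyx, Z) ⊢ (q3, zyxyx, YYZ) ⊢ (q0, yxyx, YYYZ) ⊢ (q0, xyx, YYZ)
No transition applies at (q0, xyx, YYZ); input not fully consumed.

Reject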